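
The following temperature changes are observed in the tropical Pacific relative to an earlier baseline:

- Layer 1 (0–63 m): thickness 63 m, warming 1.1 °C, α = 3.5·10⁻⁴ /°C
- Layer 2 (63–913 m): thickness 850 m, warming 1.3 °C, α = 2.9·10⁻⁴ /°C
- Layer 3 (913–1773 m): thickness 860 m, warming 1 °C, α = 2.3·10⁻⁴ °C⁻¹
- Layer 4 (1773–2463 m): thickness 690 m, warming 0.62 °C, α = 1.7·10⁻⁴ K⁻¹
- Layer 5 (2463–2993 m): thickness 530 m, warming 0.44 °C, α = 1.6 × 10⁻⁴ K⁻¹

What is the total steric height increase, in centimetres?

63 × 3.5×10⁻⁴ × 1.1 = 0.024255 m
63–913 m: 2.9×10⁻⁴ × 1.3 × 850 = 0.32045 m
1 × 2.3×10⁻⁴ × 860 = 0.19780 m
1773–2463 m: 1.7×10⁻⁴ × 690 × 0.62 = 0.072726 m
Layer 5: 530 × 1.6×10⁻⁴ × 0.44 = 0.037312 m
Δh = 0.024255 + 0.32045 + 0.19780 + 0.072726 + 0.037312 = 0.652543 m

65 cm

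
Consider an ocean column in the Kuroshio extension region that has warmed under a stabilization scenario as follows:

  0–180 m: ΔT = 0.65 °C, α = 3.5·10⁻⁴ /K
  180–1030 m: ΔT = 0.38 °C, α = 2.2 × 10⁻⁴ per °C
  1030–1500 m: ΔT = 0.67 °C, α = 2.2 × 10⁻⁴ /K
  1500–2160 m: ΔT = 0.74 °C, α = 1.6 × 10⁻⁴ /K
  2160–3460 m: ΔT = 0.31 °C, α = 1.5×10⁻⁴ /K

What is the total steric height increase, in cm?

0–180 m: 180 × 3.5×10⁻⁴ × 0.65 = 0.04095 m
2.2×10⁻⁴ × 0.38 × 850 = 0.07106 m
1030–1500 m: 470 × 0.67 × 2.2×10⁻⁴ = 0.069278 m
Layer 4: 0.74 × 1.6×10⁻⁴ × 660 = 0.078144 m
Layer 5: 0.31 × 1.5×10⁻⁴ × 1300 = 0.06045 m
Δh = 0.04095 + 0.07106 + 0.069278 + 0.078144 + 0.06045 = 0.319882 m

Δh = 32 cm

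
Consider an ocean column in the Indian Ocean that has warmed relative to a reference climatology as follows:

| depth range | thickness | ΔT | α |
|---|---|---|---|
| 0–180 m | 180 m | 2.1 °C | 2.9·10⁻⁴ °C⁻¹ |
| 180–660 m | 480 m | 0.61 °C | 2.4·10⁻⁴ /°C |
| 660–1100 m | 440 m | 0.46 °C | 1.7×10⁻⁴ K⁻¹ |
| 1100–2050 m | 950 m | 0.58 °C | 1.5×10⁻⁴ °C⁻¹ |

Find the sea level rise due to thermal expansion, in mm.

2.1 × 2.9×10⁻⁴ × 180 = 0.10962 m
180–660 m: 0.61 × 480 × 2.4×10⁻⁴ = 0.070272 m
660–1100 m: 1.7×10⁻⁴ × 440 × 0.46 = 0.034408 m
950 × 1.5×10⁻⁴ × 0.58 = 0.08265 m
Δh = 0.10962 + 0.070272 + 0.034408 + 0.08265 = 0.29695 m

Δh = 297 mm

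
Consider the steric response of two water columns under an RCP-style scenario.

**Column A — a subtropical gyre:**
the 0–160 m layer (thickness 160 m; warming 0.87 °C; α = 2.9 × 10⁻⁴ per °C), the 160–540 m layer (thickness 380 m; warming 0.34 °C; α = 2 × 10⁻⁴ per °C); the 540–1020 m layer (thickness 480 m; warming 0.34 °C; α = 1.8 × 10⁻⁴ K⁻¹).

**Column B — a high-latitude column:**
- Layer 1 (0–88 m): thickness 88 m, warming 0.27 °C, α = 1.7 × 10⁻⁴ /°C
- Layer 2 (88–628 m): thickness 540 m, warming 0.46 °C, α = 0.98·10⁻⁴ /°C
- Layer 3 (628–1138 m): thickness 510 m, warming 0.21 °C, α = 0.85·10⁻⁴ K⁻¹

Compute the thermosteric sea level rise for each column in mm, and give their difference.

Δh_A ≈ 96 mm, Δh_B ≈ 37 mm; difference ≈ 58 mm

A 0–160 m: 2.9×10⁻⁴ × 160 × 0.87 = 0.040368 m
A Layer 2: 380 × 2×10⁻⁴ × 0.34 = 0.02584 m
A 540–1020 m: 0.34 × 480 × 1.8×10⁻⁴ = 0.029376 m
A total: 0.095584 m
B Layer 1: 88 × 0.27 × 1.7×10⁻⁴ = 0.0040392 m
B 88–628 m: 0.98×10⁻⁴ × 0.46 × 540 = 0.0243432 m
B 628–1138 m: 0.85×10⁻⁴ × 510 × 0.21 = 0.0091035 m
B total: 0.0374859 m
Difference: 0.095584 − 0.0374859 = 0.0580981 m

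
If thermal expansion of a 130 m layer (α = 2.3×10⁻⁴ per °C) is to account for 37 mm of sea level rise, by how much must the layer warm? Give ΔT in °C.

ΔT = Δh/(αH) = 0.037 / (2.3×10⁻⁴ × 130) ≈ 1.237 °C

about 1.24 °C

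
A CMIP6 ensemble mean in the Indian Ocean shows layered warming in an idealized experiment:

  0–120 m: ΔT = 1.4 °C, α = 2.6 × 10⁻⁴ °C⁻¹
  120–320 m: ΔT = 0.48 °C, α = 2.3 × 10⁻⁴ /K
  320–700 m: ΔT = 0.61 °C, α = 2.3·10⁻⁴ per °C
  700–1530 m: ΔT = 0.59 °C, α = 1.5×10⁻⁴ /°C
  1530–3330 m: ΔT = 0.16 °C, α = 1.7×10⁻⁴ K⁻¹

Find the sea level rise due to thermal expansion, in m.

0.241 m

120 × 1.4 × 2.6×10⁻⁴ = 0.04368 m
2.3×10⁻⁴ × 200 × 0.48 = 0.02208 m
320–700 m: 0.61 × 380 × 2.3×10⁻⁴ = 0.053314 m
830 × 1.5×10⁻⁴ × 0.59 = 0.073455 m
1530–3330 m: 1800 × 1.7×10⁻⁴ × 0.16 = 0.04896 m
Δh = 0.04368 + 0.02208 + 0.053314 + 0.073455 + 0.04896 = 0.241489 m ≈ 0.241 m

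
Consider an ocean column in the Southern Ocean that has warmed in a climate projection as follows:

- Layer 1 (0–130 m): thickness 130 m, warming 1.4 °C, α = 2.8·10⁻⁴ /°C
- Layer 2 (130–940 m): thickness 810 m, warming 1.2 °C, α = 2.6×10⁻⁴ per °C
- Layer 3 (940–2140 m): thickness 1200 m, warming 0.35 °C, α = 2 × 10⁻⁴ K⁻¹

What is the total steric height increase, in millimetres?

388 mm

0–130 m: 130 × 1.4 × 2.8×10⁻⁴ = 0.05096 m
2.6×10⁻⁴ × 810 × 1.2 = 0.25272 m
1200 × 2×10⁻⁴ × 0.35 = 0.08400 m
Δh = 0.05096 + 0.25272 + 0.08400 = 0.38768 m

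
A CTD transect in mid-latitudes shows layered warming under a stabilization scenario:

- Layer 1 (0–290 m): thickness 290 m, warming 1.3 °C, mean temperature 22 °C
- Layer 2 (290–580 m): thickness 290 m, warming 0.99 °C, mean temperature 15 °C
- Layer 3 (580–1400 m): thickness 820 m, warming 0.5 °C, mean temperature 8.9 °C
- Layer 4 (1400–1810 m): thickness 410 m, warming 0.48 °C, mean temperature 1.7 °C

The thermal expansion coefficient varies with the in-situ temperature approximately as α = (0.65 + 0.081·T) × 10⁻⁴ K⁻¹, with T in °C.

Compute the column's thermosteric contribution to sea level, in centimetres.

22 cm

Layer 1: α = (0.65 + 0.081×22)×10⁻⁴ = 2.432×10⁻⁴ K⁻¹
Layer 2: α = (0.65 + 0.081×15)×10⁻⁴ = 1.865×10⁻⁴ K⁻¹
Layer 3: α = (0.65 + 0.081×8.9)×10⁻⁴ = 1.3709×10⁻⁴ K⁻¹
Layer 4: α = (0.65 + 0.081×1.7)×10⁻⁴ = 0.7877×10⁻⁴ K⁻¹
Layer 1: 2.432×10⁻⁴ × 290 × 1.3 = 0.0916864 m
290–580 m: 0.99 × 1.865×10⁻⁴ × 290 = 0.05354415 m
580–1400 m: 1.3709×10⁻⁴ × 0.5 × 820 = 0.0562069 m
Layer 4: 0.48 × 410 × 0.7877×10⁻⁴ = 0.015501936 m
Δh = 0.0916864 + 0.05354415 + 0.0562069 + 0.015501936 = 0.216939386 m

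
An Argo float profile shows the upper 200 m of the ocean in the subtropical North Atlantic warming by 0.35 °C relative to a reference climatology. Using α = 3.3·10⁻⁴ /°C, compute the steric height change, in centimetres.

2.3 cm of thermosteric rise

Δh = αΔT·H = 3.3×10⁻⁴ × 0.35 × 200 = 0.02310 m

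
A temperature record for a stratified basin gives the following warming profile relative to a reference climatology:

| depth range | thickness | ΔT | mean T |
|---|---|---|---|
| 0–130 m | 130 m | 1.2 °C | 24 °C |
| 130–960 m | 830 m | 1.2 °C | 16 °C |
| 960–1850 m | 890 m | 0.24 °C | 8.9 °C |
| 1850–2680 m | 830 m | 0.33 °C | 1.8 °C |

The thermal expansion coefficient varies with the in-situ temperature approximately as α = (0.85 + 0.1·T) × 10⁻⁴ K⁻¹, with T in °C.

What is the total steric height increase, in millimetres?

about 360 mm

Layer 1: α = (0.85 + 0.1×24)×10⁻⁴ = 3.25×10⁻⁴ K⁻¹
Layer 2: α = (0.85 + 0.1×16)×10⁻⁴ = 2.45×10⁻⁴ K⁻¹
Layer 3: α = (0.85 + 0.1×8.9)×10⁻⁴ = 1.74×10⁻⁴ K⁻¹
Layer 4: α = (0.85 + 0.1×1.8)×10⁻⁴ = 1.03×10⁻⁴ K⁻¹
1.2 × 3.25×10⁻⁴ × 130 = 0.05070 m
Layer 2: 830 × 2.45×10⁻⁴ × 1.2 = 0.24402 m
960–1850 m: 1.74×10⁻⁴ × 890 × 0.24 = 0.0371664 m
1850–2680 m: 1.03×10⁻⁴ × 0.33 × 830 = 0.0282117 m
Δh = 0.05070 + 0.24402 + 0.0371664 + 0.0282117 = 0.3600981 m ≈ 360 mm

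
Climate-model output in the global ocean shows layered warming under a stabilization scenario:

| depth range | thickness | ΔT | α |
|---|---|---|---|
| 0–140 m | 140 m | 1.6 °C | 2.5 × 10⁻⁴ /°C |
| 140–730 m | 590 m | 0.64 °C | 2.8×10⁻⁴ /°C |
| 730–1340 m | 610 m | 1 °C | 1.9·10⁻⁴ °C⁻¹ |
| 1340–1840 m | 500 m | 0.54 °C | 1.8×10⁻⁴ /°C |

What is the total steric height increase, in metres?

0–140 m: 2.5×10⁻⁴ × 140 × 1.6 = 0.05600 m
140–730 m: 590 × 0.64 × 2.8×10⁻⁴ = 0.105728 m
1 × 1.9×10⁻⁴ × 610 = 0.11590 m
Layer 4: 500 × 0.54 × 1.8×10⁻⁴ = 0.04860 m
Δh = 0.05600 + 0.105728 + 0.11590 + 0.04860 = 0.326228 m ≈ 0.326 m

0.326 m of thermosteric rise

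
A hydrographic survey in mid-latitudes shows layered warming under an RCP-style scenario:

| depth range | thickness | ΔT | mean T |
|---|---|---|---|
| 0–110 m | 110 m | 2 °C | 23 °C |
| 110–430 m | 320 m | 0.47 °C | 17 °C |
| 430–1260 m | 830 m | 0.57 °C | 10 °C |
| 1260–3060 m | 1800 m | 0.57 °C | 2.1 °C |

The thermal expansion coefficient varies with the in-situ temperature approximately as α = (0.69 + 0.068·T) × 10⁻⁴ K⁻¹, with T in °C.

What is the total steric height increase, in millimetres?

Layer 1: α = (0.69 + 0.068×23)×10⁻⁴ = 2.254×10⁻⁴ K⁻¹
Layer 2: α = (0.69 + 0.068×17)×10⁻⁴ = 1.846×10⁻⁴ K⁻¹
Layer 3: α = (0.69 + 0.068×10)×10⁻⁴ = 1.37×10⁻⁴ K⁻¹
Layer 4: α = (0.69 + 0.068×2.1)×10⁻⁴ = 0.8328×10⁻⁴ K⁻¹
0–110 m: 110 × 2.254×10⁻⁴ × 2 = 0.049588 m
Layer 2: 320 × 1.846×10⁻⁴ × 0.47 = 0.02776384 m
1.37×10⁻⁴ × 830 × 0.57 = 0.0648147 m
Layer 4: 1800 × 0.8328×10⁻⁴ × 0.57 = 0.08544528 m
Δh = 0.049588 + 0.02776384 + 0.0648147 + 0.08544528 = 0.22761182 m ≈ 230 mm

Δh ≈ 230 mm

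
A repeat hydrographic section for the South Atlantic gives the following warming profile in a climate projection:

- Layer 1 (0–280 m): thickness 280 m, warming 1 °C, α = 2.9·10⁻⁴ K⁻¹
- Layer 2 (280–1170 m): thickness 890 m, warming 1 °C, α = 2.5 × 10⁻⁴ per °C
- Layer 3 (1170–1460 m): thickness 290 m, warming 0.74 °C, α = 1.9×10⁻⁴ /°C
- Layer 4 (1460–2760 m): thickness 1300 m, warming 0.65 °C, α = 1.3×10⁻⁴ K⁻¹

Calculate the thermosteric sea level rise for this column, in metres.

0.454 m of thermosteric rise

Layer 1: 2.9×10⁻⁴ × 280 × 1 = 0.08120 m
280–1170 m: 1 × 2.5×10⁻⁴ × 890 = 0.22250 m
290 × 1.9×10⁻⁴ × 0.74 = 0.040774 m
1460–2760 m: 1300 × 0.65 × 1.3×10⁻⁴ = 0.10985 m
Δh = 0.08120 + 0.22250 + 0.040774 + 0.10985 = 0.454324 m ≈ 0.454 m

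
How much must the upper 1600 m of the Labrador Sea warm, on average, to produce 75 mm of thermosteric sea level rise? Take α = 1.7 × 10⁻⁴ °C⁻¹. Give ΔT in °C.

ΔT = Δh/(αH) = 0.075 / (1.7×10⁻⁴ × 1600) ≈ 0.2757 °C

0.276 °C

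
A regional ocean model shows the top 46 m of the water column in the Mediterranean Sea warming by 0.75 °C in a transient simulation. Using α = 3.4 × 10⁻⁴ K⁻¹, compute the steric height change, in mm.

Δh = αΔT·H = 3.4×10⁻⁴ × 0.75 × 46 = 0.01173 m

Δh = 11.7 mm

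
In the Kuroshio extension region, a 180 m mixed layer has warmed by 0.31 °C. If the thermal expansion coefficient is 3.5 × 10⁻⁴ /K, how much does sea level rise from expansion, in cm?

about 1.95 cm

Δh = αΔT·H = 3.5×10⁻⁴ × 0.31 × 180 = 0.01953 m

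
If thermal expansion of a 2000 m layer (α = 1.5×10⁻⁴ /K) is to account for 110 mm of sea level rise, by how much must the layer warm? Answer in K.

ΔT = Δh/(αH) = 0.11 / (1.5×10⁻⁴ × 2000) ≈ 0.3667 K

ΔT ≈ 0.37 K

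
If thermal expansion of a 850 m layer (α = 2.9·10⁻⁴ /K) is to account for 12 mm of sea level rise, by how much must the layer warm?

ΔT = Δh/(αH) = 0.012 / (2.9×10⁻⁴ × 850) ≈ 0.04868 K

ΔT ≈ 0.0487 K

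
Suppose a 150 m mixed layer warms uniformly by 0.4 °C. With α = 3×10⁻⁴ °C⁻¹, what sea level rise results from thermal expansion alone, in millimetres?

Δh ≈ 18.0 mm

Δh = αΔT·H = 3×10⁻⁴ × 0.4 × 150 = 0.01800 m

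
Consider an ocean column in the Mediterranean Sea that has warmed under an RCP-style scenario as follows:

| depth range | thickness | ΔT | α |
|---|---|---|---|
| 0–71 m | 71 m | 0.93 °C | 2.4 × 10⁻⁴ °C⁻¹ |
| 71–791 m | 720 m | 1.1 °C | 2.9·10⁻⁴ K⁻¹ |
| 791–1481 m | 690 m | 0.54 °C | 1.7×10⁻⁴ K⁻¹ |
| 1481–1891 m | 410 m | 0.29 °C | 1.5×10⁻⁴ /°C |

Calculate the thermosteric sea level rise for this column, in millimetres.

0–71 m: 0.93 × 71 × 2.4×10⁻⁴ = 0.0158472 m
720 × 1.1 × 2.9×10⁻⁴ = 0.22968 m
690 × 0.54 × 1.7×10⁻⁴ = 0.063342 m
Layer 4: 410 × 0.29 × 1.5×10⁻⁴ = 0.017835 m
Δh = 0.0158472 + 0.22968 + 0.063342 + 0.017835 = 0.3267042 m

Δh = 327 mm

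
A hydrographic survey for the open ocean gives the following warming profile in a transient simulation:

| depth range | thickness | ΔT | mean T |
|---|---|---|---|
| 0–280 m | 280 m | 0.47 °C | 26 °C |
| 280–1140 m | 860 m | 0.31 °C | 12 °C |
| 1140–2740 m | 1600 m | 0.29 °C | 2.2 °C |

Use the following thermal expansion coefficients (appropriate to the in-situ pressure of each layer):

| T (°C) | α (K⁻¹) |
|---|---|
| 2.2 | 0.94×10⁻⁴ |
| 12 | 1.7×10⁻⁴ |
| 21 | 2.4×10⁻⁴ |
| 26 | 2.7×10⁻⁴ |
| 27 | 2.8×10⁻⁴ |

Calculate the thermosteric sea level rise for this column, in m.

Layer 1 at 26 °C → α = 2.7×10⁻⁴ K⁻¹
Layer 2 at 12 °C → α = 1.7×10⁻⁴ K⁻¹
Layer 3 at 2.2 °C → α = 0.94×10⁻⁴ K⁻¹
0.47 × 2.7×10⁻⁴ × 280 = 0.035532 m
Layer 2: 860 × 1.7×10⁻⁴ × 0.31 = 0.045322 m
1600 × 0.29 × 0.94×10⁻⁴ = 0.043616 m
Δh = 0.035532 + 0.045322 + 0.043616 = 0.12447 m

0.124 m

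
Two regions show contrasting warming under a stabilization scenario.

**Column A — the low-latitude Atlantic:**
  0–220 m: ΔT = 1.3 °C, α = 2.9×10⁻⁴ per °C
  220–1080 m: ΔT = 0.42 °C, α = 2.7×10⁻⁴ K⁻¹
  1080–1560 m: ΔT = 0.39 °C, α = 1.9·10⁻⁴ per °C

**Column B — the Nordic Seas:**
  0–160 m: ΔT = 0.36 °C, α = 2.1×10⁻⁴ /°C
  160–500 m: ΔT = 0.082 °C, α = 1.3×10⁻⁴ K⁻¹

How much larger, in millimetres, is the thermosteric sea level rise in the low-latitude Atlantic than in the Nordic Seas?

A Layer 1: 220 × 2.9×10⁻⁴ × 1.3 = 0.08294 m
A 220–1080 m: 0.42 × 2.7×10⁻⁴ × 860 = 0.097524 m
A Layer 3: 0.39 × 480 × 1.9×10⁻⁴ = 0.035568 m
A total: 0.216032 m
B Layer 1: 2.1×10⁻⁴ × 0.36 × 160 = 0.012096 m
B 160–500 m: 0.082 × 1.3×10⁻⁴ × 340 = 0.0036244 m
B total: 0.0157204 m
Difference: 0.216032 − 0.0157204 = 0.2003116 m

200 mm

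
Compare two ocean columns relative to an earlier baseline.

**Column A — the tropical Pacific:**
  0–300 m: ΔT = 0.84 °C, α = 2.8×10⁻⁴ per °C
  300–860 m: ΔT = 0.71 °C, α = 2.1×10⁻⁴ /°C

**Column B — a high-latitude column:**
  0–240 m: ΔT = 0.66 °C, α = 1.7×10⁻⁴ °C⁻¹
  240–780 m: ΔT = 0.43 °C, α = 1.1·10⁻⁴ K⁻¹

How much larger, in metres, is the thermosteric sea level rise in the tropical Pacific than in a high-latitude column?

Δh_A − Δh_B ≈ 0.10 m

A 0–300 m: 2.8×10⁻⁴ × 0.84 × 300 = 0.07056 m
A 560 × 0.71 × 2.1×10⁻⁴ = 0.083496 m
A total: 0.154056 m
B 0–240 m: 0.66 × 240 × 1.7×10⁻⁴ = 0.026928 m
B 240–780 m: 1.1×10⁻⁴ × 0.43 × 540 = 0.025542 m
B total: 0.05247 m
Difference: 0.154056 − 0.05247 = 0.101586 m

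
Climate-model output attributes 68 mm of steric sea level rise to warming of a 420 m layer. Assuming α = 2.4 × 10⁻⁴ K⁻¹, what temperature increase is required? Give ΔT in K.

ΔT ≈ 0.67 K

ΔT = Δh/(αH) = 0.068 / (2.4×10⁻⁴ × 420) ≈ 0.6746 K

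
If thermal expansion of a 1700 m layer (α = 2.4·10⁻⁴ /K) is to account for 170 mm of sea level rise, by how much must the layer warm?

ΔT = Δh/(αH) = 0.17 / (2.4×10⁻⁴ × 1700) ≈ 0.4167 K

ΔT ≈ 0.417 K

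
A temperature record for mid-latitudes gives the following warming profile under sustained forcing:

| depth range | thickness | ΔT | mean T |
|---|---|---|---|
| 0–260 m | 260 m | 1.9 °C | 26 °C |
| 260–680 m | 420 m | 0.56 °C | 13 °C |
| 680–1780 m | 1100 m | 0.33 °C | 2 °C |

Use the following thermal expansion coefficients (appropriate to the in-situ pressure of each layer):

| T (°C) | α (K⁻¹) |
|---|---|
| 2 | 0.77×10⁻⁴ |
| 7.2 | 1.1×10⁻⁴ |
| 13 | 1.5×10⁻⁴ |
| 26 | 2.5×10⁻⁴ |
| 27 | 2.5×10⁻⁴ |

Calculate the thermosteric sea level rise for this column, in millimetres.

Layer 1 at 26 °C → α = 2.5×10⁻⁴ K⁻¹
Layer 2 at 13 °C → α = 1.5×10⁻⁴ K⁻¹
Layer 3 at 2 °C → α = 0.77×10⁻⁴ K⁻¹
Layer 1: 1.9 × 260 × 2.5×10⁻⁴ = 0.12350 m
1.5×10⁻⁴ × 0.56 × 420 = 0.03528 m
680–1780 m: 0.77×10⁻⁴ × 1100 × 0.33 = 0.027951 m
Δh = 0.12350 + 0.03528 + 0.027951 = 0.186731 m

190 mm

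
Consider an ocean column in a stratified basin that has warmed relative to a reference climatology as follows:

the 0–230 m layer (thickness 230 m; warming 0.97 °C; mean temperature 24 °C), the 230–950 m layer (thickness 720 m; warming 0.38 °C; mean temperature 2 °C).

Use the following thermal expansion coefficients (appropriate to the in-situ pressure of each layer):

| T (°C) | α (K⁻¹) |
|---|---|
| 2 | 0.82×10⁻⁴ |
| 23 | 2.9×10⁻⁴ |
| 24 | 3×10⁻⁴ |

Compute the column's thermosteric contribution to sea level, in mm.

Layer 1 at 24 °C → α = 3×10⁻⁴ K⁻¹
Layer 2 at 2 °C → α = 0.82×10⁻⁴ K⁻¹
Layer 1: 3×10⁻⁴ × 230 × 0.97 = 0.06693 m
Layer 2: 0.38 × 0.82×10⁻⁴ × 720 = 0.0224352 m
Δh = 0.06693 + 0.0224352 = 0.0893652 m

Δh = 89.4 mm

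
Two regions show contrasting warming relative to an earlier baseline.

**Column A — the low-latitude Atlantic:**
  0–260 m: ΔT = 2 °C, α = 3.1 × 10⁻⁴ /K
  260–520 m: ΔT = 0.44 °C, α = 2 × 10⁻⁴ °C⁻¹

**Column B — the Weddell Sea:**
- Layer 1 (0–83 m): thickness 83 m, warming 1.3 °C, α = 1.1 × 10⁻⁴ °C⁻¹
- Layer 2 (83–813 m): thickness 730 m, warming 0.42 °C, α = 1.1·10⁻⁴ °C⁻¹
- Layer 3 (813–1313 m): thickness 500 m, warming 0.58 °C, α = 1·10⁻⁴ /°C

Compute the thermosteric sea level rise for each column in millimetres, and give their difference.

A Layer 1: 3.1×10⁻⁴ × 260 × 2 = 0.16120 m
A Layer 2: 0.44 × 2×10⁻⁴ × 260 = 0.02288 m
A total: 0.18408 m
B 83 × 1.3 × 1.1×10⁻⁴ = 0.011869 m
B 83–813 m: 1.1×10⁻⁴ × 730 × 0.42 = 0.033726 m
B 813–1313 m: 500 × 0.58 × 1×10⁻⁴ = 0.02900 m
B total: 0.074595 m
Difference: 0.18408 − 0.074595 = 0.109485 m

Δh_A ≈ 184 mm, Δh_B ≈ 74.6 mm; difference ≈ 109 mm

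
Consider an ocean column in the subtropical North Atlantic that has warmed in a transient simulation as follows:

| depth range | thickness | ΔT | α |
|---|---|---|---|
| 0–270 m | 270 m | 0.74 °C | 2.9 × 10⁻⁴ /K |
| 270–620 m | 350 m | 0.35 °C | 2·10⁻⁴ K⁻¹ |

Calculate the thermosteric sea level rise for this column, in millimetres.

82.4 mm of thermosteric rise

2.9×10⁻⁴ × 0.74 × 270 = 0.057942 m
350 × 2×10⁻⁴ × 0.35 = 0.02450 m
Δh = 0.057942 + 0.02450 = 0.082442 m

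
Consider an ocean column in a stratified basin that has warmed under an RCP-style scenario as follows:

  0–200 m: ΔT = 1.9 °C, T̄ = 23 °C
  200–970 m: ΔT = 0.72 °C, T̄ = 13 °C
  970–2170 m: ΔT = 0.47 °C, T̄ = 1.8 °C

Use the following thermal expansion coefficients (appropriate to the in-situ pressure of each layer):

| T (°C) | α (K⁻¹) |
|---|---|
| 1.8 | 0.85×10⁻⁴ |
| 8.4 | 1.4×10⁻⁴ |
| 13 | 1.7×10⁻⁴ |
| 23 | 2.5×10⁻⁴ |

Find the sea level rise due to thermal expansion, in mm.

240 mm

Layer 1 at 23 °C → α = 2.5×10⁻⁴ K⁻¹
Layer 2 at 13 °C → α = 1.7×10⁻⁴ K⁻¹
Layer 3 at 1.8 °C → α = 0.85×10⁻⁴ K⁻¹
Layer 1: 200 × 1.9 × 2.5×10⁻⁴ = 0.09500 m
0.72 × 770 × 1.7×10⁻⁴ = 0.094248 m
0.47 × 1200 × 0.85×10⁻⁴ = 0.04794 m
Δh = 0.09500 + 0.094248 + 0.04794 = 0.237188 m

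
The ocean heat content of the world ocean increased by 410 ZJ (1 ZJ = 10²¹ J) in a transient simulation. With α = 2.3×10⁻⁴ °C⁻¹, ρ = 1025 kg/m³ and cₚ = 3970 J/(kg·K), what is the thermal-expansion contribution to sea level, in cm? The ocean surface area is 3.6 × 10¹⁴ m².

Per unit area: Q = 410×10²¹ / (3.6×10¹⁴) ≈ 1.139×10⁹ J/m²
Δh = αQ/(ρcₚ) = 2.3×10⁻⁴ × 1.139×10⁹ / (1025 × 3970) ≈ 0.064378 m

Δh = 6.44 cm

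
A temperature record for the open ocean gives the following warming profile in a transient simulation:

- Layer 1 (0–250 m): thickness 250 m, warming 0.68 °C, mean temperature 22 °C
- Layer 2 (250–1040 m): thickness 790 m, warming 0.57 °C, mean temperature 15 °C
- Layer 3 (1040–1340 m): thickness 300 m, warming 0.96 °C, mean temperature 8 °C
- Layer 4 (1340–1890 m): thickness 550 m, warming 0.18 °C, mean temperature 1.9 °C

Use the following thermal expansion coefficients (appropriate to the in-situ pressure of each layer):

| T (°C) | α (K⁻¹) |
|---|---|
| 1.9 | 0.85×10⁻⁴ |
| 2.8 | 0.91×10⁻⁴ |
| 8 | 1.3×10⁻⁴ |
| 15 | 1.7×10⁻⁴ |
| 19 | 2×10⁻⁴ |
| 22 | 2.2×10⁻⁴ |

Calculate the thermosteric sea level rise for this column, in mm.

Layer 1 at 22 °C → α = 2.2×10⁻⁴ K⁻¹
Layer 2 at 15 °C → α = 1.7×10⁻⁴ K⁻¹
Layer 3 at 8 °C → α = 1.3×10⁻⁴ K⁻¹
Layer 4 at 1.9 °C → α = 0.85×10⁻⁴ K⁻¹
0.68 × 250 × 2.2×10⁻⁴ = 0.03740 m
Layer 2: 1.7×10⁻⁴ × 790 × 0.57 = 0.076551 m
Layer 3: 0.96 × 1.3×10⁻⁴ × 300 = 0.03744 m
Layer 4: 0.18 × 550 × 0.85×10⁻⁴ = 0.008415 m
Δh = 0.03740 + 0.076551 + 0.03744 + 0.008415 = 0.159806 m ≈ 160 mm

Δh ≈ 160 mm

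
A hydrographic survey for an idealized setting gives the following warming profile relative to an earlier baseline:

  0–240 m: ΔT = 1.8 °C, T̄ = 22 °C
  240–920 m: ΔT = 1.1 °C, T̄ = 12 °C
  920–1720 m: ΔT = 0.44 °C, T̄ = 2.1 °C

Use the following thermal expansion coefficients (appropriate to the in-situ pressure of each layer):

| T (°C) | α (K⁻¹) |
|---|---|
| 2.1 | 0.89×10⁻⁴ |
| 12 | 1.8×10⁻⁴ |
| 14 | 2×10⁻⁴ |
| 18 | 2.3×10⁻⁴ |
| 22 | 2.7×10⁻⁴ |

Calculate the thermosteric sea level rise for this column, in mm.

Layer 1 at 22 °C → α = 2.7×10⁻⁴ K⁻¹
Layer 2 at 12 °C → α = 1.8×10⁻⁴ K⁻¹
Layer 3 at 2.1 °C → α = 0.89×10⁻⁴ K⁻¹
Layer 1: 1.8 × 240 × 2.7×10⁻⁴ = 0.11664 m
Layer 2: 1.1 × 1.8×10⁻⁴ × 680 = 0.13464 m
920–1720 m: 800 × 0.44 × 0.89×10⁻⁴ = 0.031328 m
Δh = 0.11664 + 0.13464 + 0.031328 = 0.282608 m

283 mm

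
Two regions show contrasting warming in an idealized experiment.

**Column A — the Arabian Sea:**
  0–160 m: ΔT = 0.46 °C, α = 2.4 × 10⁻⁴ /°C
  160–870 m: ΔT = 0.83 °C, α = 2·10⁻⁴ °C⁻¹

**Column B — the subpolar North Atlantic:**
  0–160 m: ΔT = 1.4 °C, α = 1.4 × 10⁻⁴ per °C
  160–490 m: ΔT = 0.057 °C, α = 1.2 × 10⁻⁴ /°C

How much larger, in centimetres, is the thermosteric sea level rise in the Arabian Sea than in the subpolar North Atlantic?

A Layer 1: 2.4×10⁻⁴ × 0.46 × 160 = 0.017664 m
A 2×10⁻⁴ × 710 × 0.83 = 0.11786 m
A total: 0.135524 m
B 0–160 m: 1.4×10⁻⁴ × 160 × 1.4 = 0.03136 m
B 160–490 m: 330 × 1.2×10⁻⁴ × 0.057 = 0.0022572 m
B total: 0.0336172 m
Difference: 0.135524 − 0.0336172 = 0.1019068 m

10 cm larger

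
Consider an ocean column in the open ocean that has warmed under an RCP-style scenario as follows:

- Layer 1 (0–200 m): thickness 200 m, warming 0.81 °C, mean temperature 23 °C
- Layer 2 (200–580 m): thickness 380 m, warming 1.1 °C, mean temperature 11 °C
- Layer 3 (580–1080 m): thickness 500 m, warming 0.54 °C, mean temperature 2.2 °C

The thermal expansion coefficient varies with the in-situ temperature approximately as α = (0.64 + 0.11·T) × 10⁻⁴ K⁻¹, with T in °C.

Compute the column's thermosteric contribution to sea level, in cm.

Δh ≈ 15.2 cm

Layer 1: α = (0.64 + 0.11×23)×10⁻⁴ = 3.17×10⁻⁴ K⁻¹
Layer 2: α = (0.64 + 0.11×11)×10⁻⁴ = 1.85×10⁻⁴ K⁻¹
Layer 3: α = (0.64 + 0.11×2.2)×10⁻⁴ = 0.882×10⁻⁴ K⁻¹
3.17×10⁻⁴ × 200 × 0.81 = 0.051354 m
380 × 1.1 × 1.85×10⁻⁴ = 0.07733 m
0.882×10⁻⁴ × 500 × 0.54 = 0.023814 m
Δh = 0.051354 + 0.07733 + 0.023814 = 0.152498 m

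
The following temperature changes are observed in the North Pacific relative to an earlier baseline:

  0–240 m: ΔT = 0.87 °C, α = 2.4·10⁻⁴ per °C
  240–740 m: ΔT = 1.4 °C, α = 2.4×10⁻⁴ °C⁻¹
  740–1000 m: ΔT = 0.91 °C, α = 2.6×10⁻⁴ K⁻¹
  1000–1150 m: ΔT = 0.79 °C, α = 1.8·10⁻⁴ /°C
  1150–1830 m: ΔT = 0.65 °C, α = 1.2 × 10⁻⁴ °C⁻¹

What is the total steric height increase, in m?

0–240 m: 0.87 × 2.4×10⁻⁴ × 240 = 0.050112 m
Layer 2: 500 × 2.4×10⁻⁴ × 1.4 = 0.16800 m
740–1000 m: 0.91 × 2.6×10⁻⁴ × 260 = 0.061516 m
0.79 × 150 × 1.8×10⁻⁴ = 0.02133 m
Layer 5: 1.2×10⁻⁴ × 680 × 0.65 = 0.05304 m
Δh = 0.050112 + 0.16800 + 0.061516 + 0.02133 + 0.05304 = 0.353998 m ≈ 0.354 m

0.354 m of thermosteric rise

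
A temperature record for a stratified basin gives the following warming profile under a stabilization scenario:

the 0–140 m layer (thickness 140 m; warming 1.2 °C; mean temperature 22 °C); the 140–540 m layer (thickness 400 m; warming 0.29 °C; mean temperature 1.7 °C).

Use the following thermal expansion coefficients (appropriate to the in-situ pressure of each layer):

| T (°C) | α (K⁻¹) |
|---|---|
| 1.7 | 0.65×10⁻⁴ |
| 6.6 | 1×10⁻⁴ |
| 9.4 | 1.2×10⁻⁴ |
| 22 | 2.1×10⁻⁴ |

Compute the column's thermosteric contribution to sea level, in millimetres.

Δh = 42.8 mm

Layer 1 at 22 °C → α = 2.1×10⁻⁴ K⁻¹
Layer 2 at 1.7 °C → α = 0.65×10⁻⁴ K⁻¹
140 × 1.2 × 2.1×10⁻⁴ = 0.03528 m
400 × 0.65×10⁻⁴ × 0.29 = 0.00754 m
Δh = 0.03528 + 0.00754 = 0.04282 m ≈ 42.8 mm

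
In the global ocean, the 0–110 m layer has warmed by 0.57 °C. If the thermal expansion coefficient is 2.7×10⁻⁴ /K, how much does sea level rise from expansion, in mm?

17 mm of thermosteric rise

Δh = αΔT·H = 2.7×10⁻⁴ × 0.57 × 110 = 0.016929 m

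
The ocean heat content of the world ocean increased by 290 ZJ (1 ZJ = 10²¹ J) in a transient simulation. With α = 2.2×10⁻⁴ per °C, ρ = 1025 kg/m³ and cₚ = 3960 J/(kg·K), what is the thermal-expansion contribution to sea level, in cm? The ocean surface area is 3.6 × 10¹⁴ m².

Δh = 4.37 cm

Per unit area: Q = 290×10²¹ / (3.6×10¹⁴) ≈ 8.056×10⁸ J/m²
Δh = αQ/(ρcₚ) = 2.2×10⁻⁴ × 8.056×10⁸ / (1025 × 3960) ≈ 0.043664 m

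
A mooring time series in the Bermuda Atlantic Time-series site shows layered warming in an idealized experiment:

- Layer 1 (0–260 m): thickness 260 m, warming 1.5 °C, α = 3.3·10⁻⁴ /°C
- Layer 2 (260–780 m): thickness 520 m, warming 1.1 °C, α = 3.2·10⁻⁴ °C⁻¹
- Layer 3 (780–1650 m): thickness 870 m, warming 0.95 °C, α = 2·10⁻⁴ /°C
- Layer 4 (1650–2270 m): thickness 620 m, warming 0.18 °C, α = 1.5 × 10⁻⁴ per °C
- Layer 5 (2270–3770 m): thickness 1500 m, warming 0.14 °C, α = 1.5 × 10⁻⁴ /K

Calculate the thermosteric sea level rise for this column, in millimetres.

Layer 1: 1.5 × 3.3×10⁻⁴ × 260 = 0.12870 m
Layer 2: 3.2×10⁻⁴ × 520 × 1.1 = 0.18304 m
0.95 × 2×10⁻⁴ × 870 = 0.16530 m
620 × 1.5×10⁻⁴ × 0.18 = 0.01674 m
Layer 5: 0.14 × 1.5×10⁻⁴ × 1500 = 0.03150 m
Δh = 0.12870 + 0.18304 + 0.16530 + 0.01674 + 0.03150 = 0.52528 m ≈ 525 mm

Δh ≈ 525 mm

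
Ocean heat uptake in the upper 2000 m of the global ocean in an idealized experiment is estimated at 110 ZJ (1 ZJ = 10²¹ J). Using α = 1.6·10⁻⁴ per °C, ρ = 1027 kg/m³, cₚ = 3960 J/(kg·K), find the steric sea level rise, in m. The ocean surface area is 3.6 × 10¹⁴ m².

Per unit area: Q = 110×10²¹ / (3.6×10¹⁴) ≈ 3.056×10⁸ J/m²
Δh = αQ/(ρcₚ) = 1.6×10⁻⁴ × 3.056×10⁸ / (1027 × 3960) ≈ 0.012023 m

0.012 m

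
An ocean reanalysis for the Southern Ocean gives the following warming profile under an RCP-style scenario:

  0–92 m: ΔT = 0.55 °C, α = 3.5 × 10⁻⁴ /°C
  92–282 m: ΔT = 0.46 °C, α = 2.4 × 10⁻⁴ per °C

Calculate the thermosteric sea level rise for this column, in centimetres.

3.5×10⁻⁴ × 0.55 × 92 = 0.01771 m
Layer 2: 0.46 × 2.4×10⁻⁴ × 190 = 0.020976 m
Δh = 0.01771 + 0.020976 = 0.038686 m ≈ 3.9 cm

Δh = 3.9 cm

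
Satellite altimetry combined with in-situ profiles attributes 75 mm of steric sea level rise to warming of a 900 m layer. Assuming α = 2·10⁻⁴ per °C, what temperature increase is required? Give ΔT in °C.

ΔT ≈ 0.417 °C

ΔT = Δh/(αH) = 0.075 / (2×10⁻⁴ × 900) ≈ 0.4167 °C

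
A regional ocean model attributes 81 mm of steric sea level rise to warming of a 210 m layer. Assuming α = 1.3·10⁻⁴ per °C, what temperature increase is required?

ΔT ≈ 2.97 °C

ΔT = Δh/(αH) = 0.081 / (1.3×10⁻⁴ × 210) ≈ 2.967 °C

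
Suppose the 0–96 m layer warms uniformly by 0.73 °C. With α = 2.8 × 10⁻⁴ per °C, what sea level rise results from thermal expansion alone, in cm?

Δh = αΔT·H = 2.8×10⁻⁴ × 0.73 × 96 = 0.0196224 m

1.96 cm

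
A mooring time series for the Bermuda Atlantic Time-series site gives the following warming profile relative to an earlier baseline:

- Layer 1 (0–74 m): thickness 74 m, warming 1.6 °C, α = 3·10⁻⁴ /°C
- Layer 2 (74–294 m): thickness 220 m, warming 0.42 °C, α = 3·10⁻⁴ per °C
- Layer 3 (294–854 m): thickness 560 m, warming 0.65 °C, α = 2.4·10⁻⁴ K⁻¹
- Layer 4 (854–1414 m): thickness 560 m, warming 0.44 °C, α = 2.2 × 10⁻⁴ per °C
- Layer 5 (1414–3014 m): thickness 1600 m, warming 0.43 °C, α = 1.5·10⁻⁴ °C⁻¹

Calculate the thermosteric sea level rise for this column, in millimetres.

Δh ≈ 308 mm

Layer 1: 3×10⁻⁴ × 1.6 × 74 = 0.03552 m
Layer 2: 220 × 0.42 × 3×10⁻⁴ = 0.02772 m
Layer 3: 2.4×10⁻⁴ × 560 × 0.65 = 0.08736 m
854–1414 m: 2.2×10⁻⁴ × 0.44 × 560 = 0.054208 m
1600 × 0.43 × 1.5×10⁻⁴ = 0.10320 m
Δh = 0.03552 + 0.02772 + 0.08736 + 0.054208 + 0.10320 = 0.308008 m ≈ 308 mm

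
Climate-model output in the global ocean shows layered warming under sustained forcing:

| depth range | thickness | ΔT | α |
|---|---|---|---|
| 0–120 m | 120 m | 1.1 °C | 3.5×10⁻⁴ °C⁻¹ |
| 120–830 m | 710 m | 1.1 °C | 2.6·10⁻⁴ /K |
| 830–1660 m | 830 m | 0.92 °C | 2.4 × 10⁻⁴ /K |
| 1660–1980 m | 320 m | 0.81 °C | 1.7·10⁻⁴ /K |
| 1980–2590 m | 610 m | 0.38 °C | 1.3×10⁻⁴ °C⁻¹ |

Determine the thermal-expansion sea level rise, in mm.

0–120 m: 120 × 3.5×10⁻⁴ × 1.1 = 0.04620 m
1.1 × 710 × 2.6×10⁻⁴ = 0.20306 m
830 × 2.4×10⁻⁴ × 0.92 = 0.183264 m
Layer 4: 320 × 1.7×10⁻⁴ × 0.81 = 0.044064 m
1980–2590 m: 610 × 0.38 × 1.3×10⁻⁴ = 0.030134 m
Δh = 0.04620 + 0.20306 + 0.183264 + 0.044064 + 0.030134 = 0.506722 m

about 510 mm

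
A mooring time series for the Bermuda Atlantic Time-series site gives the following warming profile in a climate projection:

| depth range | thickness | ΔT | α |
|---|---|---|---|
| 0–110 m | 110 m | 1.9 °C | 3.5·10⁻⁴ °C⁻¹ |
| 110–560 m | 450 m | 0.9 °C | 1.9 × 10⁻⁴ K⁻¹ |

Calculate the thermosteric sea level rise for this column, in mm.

Layer 1: 3.5×10⁻⁴ × 110 × 1.9 = 0.07315 m
Layer 2: 450 × 0.9 × 1.9×10⁻⁴ = 0.07695 m
Δh = 0.07315 + 0.07695 = 0.15010 m

Δh = 150 mm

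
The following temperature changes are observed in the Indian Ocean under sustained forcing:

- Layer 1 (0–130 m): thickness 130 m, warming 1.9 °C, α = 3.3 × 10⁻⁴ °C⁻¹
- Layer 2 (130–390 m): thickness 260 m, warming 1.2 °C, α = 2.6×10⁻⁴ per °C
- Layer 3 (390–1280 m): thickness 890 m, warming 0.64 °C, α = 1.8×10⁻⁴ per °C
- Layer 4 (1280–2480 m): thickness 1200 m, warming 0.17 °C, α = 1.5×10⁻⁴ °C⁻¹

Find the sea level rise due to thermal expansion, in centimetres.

29.6 cm

0–130 m: 1.9 × 3.3×10⁻⁴ × 130 = 0.08151 m
130–390 m: 260 × 1.2 × 2.6×10⁻⁴ = 0.08112 m
1.8×10⁻⁴ × 0.64 × 890 = 0.102528 m
Layer 4: 1200 × 1.5×10⁻⁴ × 0.17 = 0.03060 m
Δh = 0.08151 + 0.08112 + 0.102528 + 0.03060 = 0.295758 m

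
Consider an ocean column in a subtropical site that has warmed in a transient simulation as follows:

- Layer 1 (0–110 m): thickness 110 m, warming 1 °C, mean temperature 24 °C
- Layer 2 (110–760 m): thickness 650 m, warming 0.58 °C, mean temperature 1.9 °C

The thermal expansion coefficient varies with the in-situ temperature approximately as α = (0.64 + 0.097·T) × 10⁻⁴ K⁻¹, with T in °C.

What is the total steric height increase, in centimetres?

6.37 cm

Layer 1: α = (0.64 + 0.097×24)×10⁻⁴ = 2.968×10⁻⁴ K⁻¹
Layer 2: α = (0.64 + 0.097×1.9)×10⁻⁴ = 0.8243×10⁻⁴ K⁻¹
110 × 1 × 2.968×10⁻⁴ = 0.032648 m
110–760 m: 650 × 0.8243×10⁻⁴ × 0.58 = 0.03107611 m
Δh = 0.032648 + 0.03107611 = 0.06372411 m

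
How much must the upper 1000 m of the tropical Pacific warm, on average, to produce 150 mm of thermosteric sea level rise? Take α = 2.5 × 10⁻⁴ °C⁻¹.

ΔT = Δh/(αH) = 0.15 / (2.5×10⁻⁴ × 1000) = 0.6000 °C

ΔT ≈ 0.600 °C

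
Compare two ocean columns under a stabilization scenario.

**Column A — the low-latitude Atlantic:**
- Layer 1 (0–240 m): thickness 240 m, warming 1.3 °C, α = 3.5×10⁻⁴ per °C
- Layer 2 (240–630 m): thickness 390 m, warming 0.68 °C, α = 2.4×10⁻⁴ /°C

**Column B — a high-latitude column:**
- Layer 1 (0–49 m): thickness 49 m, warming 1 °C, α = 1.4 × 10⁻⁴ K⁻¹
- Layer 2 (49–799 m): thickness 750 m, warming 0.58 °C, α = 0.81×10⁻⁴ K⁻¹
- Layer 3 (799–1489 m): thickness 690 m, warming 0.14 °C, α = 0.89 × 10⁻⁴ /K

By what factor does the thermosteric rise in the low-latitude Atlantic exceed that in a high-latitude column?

a factor of 3.41

A Layer 1: 240 × 1.3 × 3.5×10⁻⁴ = 0.10920 m
A 240–630 m: 390 × 0.68 × 2.4×10⁻⁴ = 0.063648 m
A total: 0.172848 m
B 49 × 1 × 1.4×10⁻⁴ = 0.00686 m
B 49–799 m: 750 × 0.58 × 0.81×10⁻⁴ = 0.035235 m
B 690 × 0.89×10⁻⁴ × 0.14 = 0.0085974 m
B total: 0.0506924 m
Ratio: 0.172848 / 0.0506924 ≈ 3.410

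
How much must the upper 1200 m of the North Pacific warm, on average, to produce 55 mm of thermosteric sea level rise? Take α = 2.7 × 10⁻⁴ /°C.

about 0.170 K

ΔT = Δh/(αH) = 0.055 / (2.7×10⁻⁴ × 1200) ≈ 0.1698 K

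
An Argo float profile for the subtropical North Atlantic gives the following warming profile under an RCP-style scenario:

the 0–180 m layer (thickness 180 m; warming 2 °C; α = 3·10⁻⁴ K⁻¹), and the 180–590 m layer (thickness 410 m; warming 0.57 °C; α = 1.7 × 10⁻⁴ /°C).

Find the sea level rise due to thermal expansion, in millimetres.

about 148 mm

Layer 1: 2 × 3×10⁻⁴ × 180 = 0.10800 m
Layer 2: 1.7×10⁻⁴ × 0.57 × 410 = 0.039729 m
Δh = 0.10800 + 0.039729 = 0.147729 m ≈ 148 mm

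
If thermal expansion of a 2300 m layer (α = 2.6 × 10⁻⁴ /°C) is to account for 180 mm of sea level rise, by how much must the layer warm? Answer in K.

about 0.301 K

ΔT = Δh/(αH) = 0.18 / (2.6×10⁻⁴ × 2300) ≈ 0.3010 K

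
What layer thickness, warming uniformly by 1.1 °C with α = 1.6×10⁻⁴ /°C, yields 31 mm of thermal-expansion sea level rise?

H = Δh/(αΔT) = 0.031 / (1.6×10⁻⁴ × 1.1) ≈ 176.1 m

H ≈ 176 m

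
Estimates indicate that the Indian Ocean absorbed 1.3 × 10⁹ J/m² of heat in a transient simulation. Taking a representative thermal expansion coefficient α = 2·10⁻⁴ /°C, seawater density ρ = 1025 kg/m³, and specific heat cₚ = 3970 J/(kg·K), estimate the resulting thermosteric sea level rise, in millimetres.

Δh = αQ/(ρcₚ) = 2×10⁻⁴ × 1.3×10⁹ / (1025 × 3970) ≈ 0.063894 m

Δh = 63.9 mm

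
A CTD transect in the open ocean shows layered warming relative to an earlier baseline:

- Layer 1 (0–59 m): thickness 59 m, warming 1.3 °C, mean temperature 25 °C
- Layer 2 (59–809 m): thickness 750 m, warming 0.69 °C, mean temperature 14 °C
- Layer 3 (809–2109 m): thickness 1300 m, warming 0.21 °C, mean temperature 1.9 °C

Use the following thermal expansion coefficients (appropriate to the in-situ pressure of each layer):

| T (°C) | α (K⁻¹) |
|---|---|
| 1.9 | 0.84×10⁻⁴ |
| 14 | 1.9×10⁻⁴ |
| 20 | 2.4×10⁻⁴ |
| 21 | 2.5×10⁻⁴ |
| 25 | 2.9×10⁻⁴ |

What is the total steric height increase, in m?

0.144 m of thermosteric rise

Layer 1 at 25 °C → α = 2.9×10⁻⁴ K⁻¹
Layer 2 at 14 °C → α = 1.9×10⁻⁴ K⁻¹
Layer 3 at 1.9 °C → α = 0.84×10⁻⁴ K⁻¹
Layer 1: 2.9×10⁻⁴ × 1.3 × 59 = 0.022243 m
59–809 m: 0.69 × 750 × 1.9×10⁻⁴ = 0.098325 m
1300 × 0.21 × 0.84×10⁻⁴ = 0.022932 m
Δh = 0.022243 + 0.098325 + 0.022932 = 0.14350 m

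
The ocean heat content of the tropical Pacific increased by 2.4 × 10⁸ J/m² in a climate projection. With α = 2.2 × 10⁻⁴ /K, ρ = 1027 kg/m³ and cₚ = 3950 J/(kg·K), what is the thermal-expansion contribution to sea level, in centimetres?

Δh = αQ/(ρcₚ) = 2.2×10⁻⁴ × 2.4×10⁸ / (1027 × 3950) ≈ 0.013016 m

Δh ≈ 1.30 cm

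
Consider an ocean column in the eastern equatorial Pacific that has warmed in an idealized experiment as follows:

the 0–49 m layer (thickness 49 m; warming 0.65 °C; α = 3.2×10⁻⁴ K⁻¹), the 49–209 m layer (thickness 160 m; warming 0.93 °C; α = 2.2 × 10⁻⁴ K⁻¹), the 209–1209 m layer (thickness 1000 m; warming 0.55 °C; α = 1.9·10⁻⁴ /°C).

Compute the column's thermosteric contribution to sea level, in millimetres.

about 147 mm

Layer 1: 0.65 × 3.2×10⁻⁴ × 49 = 0.010192 m
160 × 2.2×10⁻⁴ × 0.93 = 0.032736 m
1.9×10⁻⁴ × 0.55 × 1000 = 0.10450 m
Δh = 0.010192 + 0.032736 + 0.10450 = 0.147428 m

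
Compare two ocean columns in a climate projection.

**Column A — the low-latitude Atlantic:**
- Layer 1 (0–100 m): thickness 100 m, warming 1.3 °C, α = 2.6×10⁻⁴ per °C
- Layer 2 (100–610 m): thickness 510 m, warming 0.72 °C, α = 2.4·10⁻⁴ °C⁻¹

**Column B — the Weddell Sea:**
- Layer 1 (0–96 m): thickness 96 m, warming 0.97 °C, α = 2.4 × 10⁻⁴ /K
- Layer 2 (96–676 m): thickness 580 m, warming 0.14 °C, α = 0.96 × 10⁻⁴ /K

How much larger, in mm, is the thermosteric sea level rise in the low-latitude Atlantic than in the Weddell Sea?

A Layer 1: 100 × 1.3 × 2.6×10⁻⁴ = 0.03380 m
A Layer 2: 510 × 2.4×10⁻⁴ × 0.72 = 0.088128 m
A total: 0.121928 m
B 96 × 0.97 × 2.4×10⁻⁴ = 0.0223488 m
B Layer 2: 0.14 × 0.96×10⁻⁴ × 580 = 0.0077952 m
B total: 0.030144 m
Difference: 0.121928 − 0.030144 = 0.091784 m

91.8 mm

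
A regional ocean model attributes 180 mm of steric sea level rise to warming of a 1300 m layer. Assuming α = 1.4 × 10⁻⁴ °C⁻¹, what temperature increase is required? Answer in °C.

ΔT = Δh/(αH) = 0.18 / (1.4×10⁻⁴ × 1300) ≈ 0.9890 °C

about 0.989 °C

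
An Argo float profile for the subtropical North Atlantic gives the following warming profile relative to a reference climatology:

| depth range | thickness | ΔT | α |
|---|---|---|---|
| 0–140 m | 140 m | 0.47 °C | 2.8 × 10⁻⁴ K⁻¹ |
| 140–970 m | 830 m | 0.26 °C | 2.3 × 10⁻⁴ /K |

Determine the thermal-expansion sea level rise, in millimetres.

Layer 1: 2.8×10⁻⁴ × 140 × 0.47 = 0.018424 m
Layer 2: 0.26 × 830 × 2.3×10⁻⁴ = 0.049634 m
Δh = 0.018424 + 0.049634 = 0.068058 m ≈ 68.1 mm

Δh = 68.1 mm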